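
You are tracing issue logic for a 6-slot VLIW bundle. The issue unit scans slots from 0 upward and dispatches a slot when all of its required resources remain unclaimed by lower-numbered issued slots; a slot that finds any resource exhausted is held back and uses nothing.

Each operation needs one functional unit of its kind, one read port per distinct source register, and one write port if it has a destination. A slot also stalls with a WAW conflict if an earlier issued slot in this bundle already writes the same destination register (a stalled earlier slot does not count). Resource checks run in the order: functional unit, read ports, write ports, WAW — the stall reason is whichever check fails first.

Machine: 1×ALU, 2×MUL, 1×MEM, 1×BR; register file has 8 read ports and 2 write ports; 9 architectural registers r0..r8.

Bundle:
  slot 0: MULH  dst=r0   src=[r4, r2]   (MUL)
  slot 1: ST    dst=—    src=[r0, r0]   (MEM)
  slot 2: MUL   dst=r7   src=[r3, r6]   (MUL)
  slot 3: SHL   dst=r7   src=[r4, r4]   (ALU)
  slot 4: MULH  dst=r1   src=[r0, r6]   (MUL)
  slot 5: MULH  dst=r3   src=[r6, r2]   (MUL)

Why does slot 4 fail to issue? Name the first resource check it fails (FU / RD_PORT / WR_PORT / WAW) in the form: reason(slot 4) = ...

(0) want 1×MUL +2rd +1wr — yes → AL1|MU1|ME1|BR1|rd6|wr1
(1) want 1×MEM +1rd +0wr — yes → AL1|MU1|ME0|BR1|rd5|wr1
(2) want 1×MUL +2rd +1wr — yes → AL1|MU0|ME0|BR1|rd3|wr0
(3) want 1×ALU +1rd +1wr — WR_PORT → AL1|MU0|ME0|BR1|rd3|wr0
(4) want 1×MUL +2rd +1wr — FU → AL1|MU0|ME0|BR1|rd3|wr0
(5) want 1×MUL +2rd +1wr — FU → AL1|MU0|ME0|BR1|rd3|wr0

reason(slot 4) = FU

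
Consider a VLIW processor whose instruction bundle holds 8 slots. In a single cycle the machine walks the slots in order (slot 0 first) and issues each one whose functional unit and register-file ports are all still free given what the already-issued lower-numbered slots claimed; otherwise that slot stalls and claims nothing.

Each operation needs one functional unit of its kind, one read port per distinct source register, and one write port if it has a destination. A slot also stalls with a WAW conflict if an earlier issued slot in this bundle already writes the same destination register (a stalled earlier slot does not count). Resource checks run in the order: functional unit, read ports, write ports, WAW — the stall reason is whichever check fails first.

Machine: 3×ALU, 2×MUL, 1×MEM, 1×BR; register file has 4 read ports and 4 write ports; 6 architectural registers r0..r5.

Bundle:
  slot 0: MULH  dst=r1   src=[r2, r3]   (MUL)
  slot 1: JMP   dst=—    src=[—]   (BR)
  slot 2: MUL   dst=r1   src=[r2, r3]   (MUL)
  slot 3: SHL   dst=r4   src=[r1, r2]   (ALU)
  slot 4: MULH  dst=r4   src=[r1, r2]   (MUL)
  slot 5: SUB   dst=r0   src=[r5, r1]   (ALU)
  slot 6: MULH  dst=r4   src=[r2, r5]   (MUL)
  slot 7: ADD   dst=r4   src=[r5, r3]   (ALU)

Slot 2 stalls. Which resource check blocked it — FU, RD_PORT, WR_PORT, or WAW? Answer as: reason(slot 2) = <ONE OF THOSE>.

#0 MUL src=r2,r3 dispatched  <A:3 Mu:1 Ld:1 B:1 rd:2 wr:3>
#1 BR src=- dispatched  <A:3 Mu:1 Ld:1 B:0 rd:2 wr:3>
#2 MUL src=r2,r3 held:WAW  <A:3 Mu:1 Ld:1 B:0 rd:2 wr:3>
#3 ALU src=r1,r2 dispatched  <A:2 Mu:1 Ld:1 B:0 rd:0 wr:2>
#4 MUL src=r1,r2 held:RD_PORT  <A:2 Mu:1 Ld:1 B:0 rd:0 wr:2>
#5 ALU src=r5,r1 held:RD_PORT  <A:2 Mu:1 Ld:1 B:0 rd:0 wr:2>
#6 MUL src=r2,r5 held:RD_PORT  <A:2 Mu:1 Ld:1 B:0 rd:0 wr:2>
#7 ALU src=r5,r3 held:RD_PORT  <A:2 Mu:1 Ld:1 B:0 rd:0 wr:2>

reason(slot 2) = WAW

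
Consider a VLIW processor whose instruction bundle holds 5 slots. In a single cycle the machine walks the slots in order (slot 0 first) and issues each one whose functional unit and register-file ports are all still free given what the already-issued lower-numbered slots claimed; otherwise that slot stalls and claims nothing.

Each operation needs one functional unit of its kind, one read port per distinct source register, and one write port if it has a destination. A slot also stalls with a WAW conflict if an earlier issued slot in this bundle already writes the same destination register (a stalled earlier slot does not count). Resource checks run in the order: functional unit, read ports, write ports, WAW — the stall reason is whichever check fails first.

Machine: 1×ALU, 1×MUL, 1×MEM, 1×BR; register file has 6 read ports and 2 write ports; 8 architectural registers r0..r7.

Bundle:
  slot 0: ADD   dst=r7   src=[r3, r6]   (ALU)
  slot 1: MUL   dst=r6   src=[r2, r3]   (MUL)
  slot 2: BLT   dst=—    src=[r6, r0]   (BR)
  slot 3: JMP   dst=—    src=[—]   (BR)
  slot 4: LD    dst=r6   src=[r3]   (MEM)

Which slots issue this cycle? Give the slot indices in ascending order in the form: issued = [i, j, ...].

issued = [0, 1, 2]

[0] ALU needs rd=2 wr=1: ok; after: ALU=0 MUL=1 MEM=1 BR=1, R=4, W=1
[1] MUL needs rd=2 wr=1: ok; after: ALU=0 MUL=0 MEM=1 BR=1, R=2, W=0
[2] BR needs rd=2 wr=0: ok; after: ALU=0 MUL=0 MEM=1 BR=0, R=0, W=0
[3] BR needs rd=0 wr=0: FU; after: ALU=0 MUL=0 MEM=1 BR=0, R=0, W=0
[4] MEM needs rd=1 wr=1: RD_PORT; after: ALU=0 MUL=0 MEM=1 BR=0, R=0, W=0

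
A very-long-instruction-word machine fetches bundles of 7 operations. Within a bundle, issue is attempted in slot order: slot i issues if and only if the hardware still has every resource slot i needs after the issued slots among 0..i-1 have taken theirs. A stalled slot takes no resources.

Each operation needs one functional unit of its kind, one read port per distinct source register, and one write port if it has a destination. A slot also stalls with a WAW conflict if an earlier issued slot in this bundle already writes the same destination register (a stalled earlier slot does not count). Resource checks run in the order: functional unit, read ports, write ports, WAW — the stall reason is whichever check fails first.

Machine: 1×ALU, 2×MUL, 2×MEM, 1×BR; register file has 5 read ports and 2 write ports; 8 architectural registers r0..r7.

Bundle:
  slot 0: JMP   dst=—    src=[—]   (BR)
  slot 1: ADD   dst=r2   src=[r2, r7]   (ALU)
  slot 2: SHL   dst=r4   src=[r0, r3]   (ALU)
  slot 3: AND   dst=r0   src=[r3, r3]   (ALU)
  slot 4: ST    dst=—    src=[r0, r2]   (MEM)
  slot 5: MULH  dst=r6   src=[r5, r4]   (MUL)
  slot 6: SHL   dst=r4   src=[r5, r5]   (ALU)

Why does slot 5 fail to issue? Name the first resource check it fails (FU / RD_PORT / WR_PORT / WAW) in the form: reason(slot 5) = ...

reason(slot 5) = RD_PORT

(0) want 1×BR +0rd +0wr — yes → AL1|MU2|ME2|BR0|rd5|wr2
(1) want 1×ALU +2rd +1wr — yes → AL0|MU2|ME2|BR0|rd3|wr1
(2) want 1×ALU +2rd +1wr — FU → AL0|MU2|ME2|BR0|rd3|wr1
(3) want 1×ALU +1rd +1wr — FU → AL0|MU2|ME2|BR0|rd3|wr1
(4) want 1×MEM +2rd +0wr — yes → AL0|MU2|ME1|BR0|rd1|wr1
(5) want 1×MUL +2rd +1wr — RD_PORT → AL0|MU2|ME1|BR0|rd1|wr1
(6) want 1×ALU +1rd +1wr — FU → AL0|MU2|ME1|BR0|rd1|wr1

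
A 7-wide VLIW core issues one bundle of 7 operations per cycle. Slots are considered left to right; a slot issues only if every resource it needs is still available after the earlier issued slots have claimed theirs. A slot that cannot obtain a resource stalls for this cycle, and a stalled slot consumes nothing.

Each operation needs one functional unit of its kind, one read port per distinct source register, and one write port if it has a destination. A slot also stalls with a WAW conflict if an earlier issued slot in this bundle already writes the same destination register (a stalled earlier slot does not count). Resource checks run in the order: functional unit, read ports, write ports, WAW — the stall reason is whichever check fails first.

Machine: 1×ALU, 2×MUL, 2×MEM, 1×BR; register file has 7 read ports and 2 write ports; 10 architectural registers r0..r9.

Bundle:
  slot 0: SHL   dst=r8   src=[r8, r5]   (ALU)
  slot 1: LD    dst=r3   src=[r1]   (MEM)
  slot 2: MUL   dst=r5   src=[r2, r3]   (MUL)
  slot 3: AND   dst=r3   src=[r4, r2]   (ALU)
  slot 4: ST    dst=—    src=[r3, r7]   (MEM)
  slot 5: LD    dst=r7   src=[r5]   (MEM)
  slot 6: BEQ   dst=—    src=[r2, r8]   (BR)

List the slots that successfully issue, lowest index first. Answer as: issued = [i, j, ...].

issued = [0, 1, 4, 6]

  0. ALU→r8 ⇒ go  {0A/2Mu/2Ld/1B | 5r 1w}
  1. MEM→r3 ⇒ go  {0A/2Mu/1Ld/1B | 4r 0w}
  2. MUL→r5 ⇒ no(WR_PORT)  {0A/2Mu/1Ld/1B | 4r 0w}
  3. ALU→r3 ⇒ no(FU)  {0A/2Mu/1Ld/1B | 4r 0w}
  4. MEM ⇒ go  {0A/2Mu/0Ld/1B | 2r 0w}
  5. MEM→r7 ⇒ no(FU)  {0A/2Mu/0Ld/1B | 2r 0w}
  6. BR ⇒ go  {0A/2Mu/0Ld/0B | 0r 0w}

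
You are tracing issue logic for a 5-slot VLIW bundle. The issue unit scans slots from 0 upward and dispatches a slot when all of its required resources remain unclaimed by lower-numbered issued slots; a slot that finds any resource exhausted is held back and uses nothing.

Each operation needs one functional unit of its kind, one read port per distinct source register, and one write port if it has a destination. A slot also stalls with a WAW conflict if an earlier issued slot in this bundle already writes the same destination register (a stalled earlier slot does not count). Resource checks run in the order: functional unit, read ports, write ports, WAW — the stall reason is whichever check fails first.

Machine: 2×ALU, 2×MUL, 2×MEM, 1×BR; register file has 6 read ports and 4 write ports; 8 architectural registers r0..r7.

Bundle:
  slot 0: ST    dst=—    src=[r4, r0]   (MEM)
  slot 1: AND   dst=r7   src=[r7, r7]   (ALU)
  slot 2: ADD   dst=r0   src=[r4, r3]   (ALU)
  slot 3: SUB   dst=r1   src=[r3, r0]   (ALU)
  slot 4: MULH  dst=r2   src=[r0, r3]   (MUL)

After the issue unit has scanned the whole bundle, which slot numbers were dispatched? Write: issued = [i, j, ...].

  0. MEM ⇒ go  {2A/2Mu/1Ld/1B | 4r 4w}
  1. ALU→r7 ⇒ go  {1A/2Mu/1Ld/1B | 3r 3w}
  2. ALU→r0 ⇒ go  {0A/2Mu/1Ld/1B | 1r 2w}
  3. ALU→r1 ⇒ no(FU)  {0A/2Mu/1Ld/1B | 1r 2w}
  4. MUL→r2 ⇒ no(RD_PORT)  {0A/2Mu/1Ld/1B | 1r 2w}

issued = [0, 1, 2]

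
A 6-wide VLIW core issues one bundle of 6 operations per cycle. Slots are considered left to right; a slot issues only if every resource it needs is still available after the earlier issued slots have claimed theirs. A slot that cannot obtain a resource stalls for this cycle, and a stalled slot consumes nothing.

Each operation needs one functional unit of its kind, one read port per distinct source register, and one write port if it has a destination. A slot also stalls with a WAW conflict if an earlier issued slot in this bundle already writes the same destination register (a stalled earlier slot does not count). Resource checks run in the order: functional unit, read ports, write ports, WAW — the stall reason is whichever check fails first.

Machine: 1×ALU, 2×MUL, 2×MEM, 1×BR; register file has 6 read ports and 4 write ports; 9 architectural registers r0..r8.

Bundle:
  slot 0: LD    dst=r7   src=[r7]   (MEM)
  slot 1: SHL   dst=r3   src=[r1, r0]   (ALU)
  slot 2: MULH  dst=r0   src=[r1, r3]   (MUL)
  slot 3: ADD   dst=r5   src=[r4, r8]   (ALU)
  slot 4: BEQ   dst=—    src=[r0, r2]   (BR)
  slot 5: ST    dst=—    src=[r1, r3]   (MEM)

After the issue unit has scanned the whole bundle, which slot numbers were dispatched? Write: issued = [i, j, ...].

#0 MEM src=r7 dispatched  <A:1 Mu:2 Ld:1 B:1 rd:5 wr:3>
#1 ALU src=r1,r0 dispatched  <A:0 Mu:2 Ld:1 B:1 rd:3 wr:2>
#2 MUL src=r1,r3 dispatched  <A:0 Mu:1 Ld:1 B:1 rd:1 wr:1>
#3 ALU src=r4,r8 held:FU  <A:0 Mu:1 Ld:1 B:1 rd:1 wr:1>
#4 BR src=r0,r2 held:RD_PORT  <A:0 Mu:1 Ld:1 B:1 rd:1 wr:1>
#5 MEM src=r1,r3 held:RD_PORT  <A:0 Mu:1 Ld:1 B:1 rd:1 wr:1>

issued = [0, 1, 2]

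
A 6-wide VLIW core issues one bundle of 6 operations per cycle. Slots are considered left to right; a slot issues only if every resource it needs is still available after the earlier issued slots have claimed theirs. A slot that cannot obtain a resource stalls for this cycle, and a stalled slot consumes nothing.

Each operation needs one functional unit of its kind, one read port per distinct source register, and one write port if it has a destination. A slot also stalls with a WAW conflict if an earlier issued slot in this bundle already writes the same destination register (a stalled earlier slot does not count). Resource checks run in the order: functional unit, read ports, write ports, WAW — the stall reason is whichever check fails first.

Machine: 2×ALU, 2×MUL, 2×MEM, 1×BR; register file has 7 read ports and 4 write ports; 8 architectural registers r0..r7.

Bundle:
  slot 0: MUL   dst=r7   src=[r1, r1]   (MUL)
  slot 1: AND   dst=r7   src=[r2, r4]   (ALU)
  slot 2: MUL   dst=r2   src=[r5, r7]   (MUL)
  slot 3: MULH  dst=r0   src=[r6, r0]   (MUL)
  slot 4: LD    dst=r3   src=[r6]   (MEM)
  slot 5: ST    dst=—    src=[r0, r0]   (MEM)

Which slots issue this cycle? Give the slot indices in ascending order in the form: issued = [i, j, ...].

  0. MUL→r7 ⇒ go  {2A/1Mu/2Ld/1B | 6r 3w}
  1. ALU→r7 ⇒ no(WAW)  {2A/1Mu/2Ld/1B | 6r 3w}
  2. MUL→r2 ⇒ go  {2A/0Mu/2Ld/1B | 4r 2w}
  3. MUL→r0 ⇒ no(FU)  {2A/0Mu/2Ld/1B | 4r 2w}
  4. MEM→r3 ⇒ go  {2A/0Mu/1Ld/1B | 3r 1w}
  5. MEM ⇒ go  {2A/0Mu/0Ld/1B | 2r 1w}

issued = [0, 2, 4, 5]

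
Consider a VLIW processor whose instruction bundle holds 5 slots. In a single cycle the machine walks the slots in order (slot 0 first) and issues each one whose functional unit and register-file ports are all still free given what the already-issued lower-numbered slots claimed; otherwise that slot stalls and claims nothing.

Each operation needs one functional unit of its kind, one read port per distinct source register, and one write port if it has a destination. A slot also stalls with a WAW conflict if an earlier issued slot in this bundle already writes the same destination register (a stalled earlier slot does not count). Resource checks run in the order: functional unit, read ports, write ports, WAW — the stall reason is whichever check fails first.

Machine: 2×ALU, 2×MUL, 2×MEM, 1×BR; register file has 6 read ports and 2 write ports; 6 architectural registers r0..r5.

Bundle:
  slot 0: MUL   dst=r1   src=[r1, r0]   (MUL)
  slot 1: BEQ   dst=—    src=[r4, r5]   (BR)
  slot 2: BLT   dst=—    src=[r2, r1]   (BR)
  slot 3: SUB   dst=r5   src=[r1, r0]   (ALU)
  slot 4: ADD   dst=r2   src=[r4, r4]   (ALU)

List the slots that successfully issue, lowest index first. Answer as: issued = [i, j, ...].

(0) want 1×MUL +2rd +1wr — yes → AL2|MU1|ME2|BR1|rd4|wr1
(1) want 1×BR +2rd +0wr — yes → AL2|MU1|ME2|BR0|rd2|wr1
(2) want 1×BR +2rd +0wr — FU → AL2|MU1|ME2|BR0|rd2|wr1
(3) want 1×ALU +2rd +1wr — yes → AL1|MU1|ME2|BR0|rd0|wr0
(4) want 1×ALU +1rd +1wr — RD_PORT → AL1|MU1|ME2|BR0|rd0|wr0

issued = [0, 1, 3]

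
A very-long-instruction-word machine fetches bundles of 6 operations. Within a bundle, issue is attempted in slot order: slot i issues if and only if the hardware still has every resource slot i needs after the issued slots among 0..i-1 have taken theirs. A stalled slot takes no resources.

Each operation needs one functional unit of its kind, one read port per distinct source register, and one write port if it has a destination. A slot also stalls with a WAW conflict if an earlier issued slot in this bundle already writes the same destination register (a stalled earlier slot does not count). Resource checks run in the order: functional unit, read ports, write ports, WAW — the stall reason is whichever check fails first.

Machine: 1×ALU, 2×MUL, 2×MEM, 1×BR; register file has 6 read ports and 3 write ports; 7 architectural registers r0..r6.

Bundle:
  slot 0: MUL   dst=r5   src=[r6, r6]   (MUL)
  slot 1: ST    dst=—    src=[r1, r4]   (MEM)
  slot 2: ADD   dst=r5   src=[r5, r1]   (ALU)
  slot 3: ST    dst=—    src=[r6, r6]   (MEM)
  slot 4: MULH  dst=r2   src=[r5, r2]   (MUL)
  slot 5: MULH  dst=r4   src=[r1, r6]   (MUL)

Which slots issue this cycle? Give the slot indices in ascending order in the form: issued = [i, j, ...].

issued = [0, 1, 3, 4]

#0 MUL src=r6,r6 dispatched  <A:1 Mu:1 Ld:2 B:1 rd:5 wr:2>
#1 MEM src=r1,r4 dispatched  <A:1 Mu:1 Ld:1 B:1 rd:3 wr:2>
#2 ALU src=r5,r1 held:WAW  <A:1 Mu:1 Ld:1 B:1 rd:3 wr:2>
#3 MEM src=r6,r6 dispatched  <A:1 Mu:1 Ld:0 B:1 rd:2 wr:2>
#4 MUL src=r5,r2 dispatched  <A:1 Mu:0 Ld:0 B:1 rd:0 wr:1>
#5 MUL src=r1,r6 held:FU  <A:1 Mu:0 Ld:0 B:1 rd:0 wr:1>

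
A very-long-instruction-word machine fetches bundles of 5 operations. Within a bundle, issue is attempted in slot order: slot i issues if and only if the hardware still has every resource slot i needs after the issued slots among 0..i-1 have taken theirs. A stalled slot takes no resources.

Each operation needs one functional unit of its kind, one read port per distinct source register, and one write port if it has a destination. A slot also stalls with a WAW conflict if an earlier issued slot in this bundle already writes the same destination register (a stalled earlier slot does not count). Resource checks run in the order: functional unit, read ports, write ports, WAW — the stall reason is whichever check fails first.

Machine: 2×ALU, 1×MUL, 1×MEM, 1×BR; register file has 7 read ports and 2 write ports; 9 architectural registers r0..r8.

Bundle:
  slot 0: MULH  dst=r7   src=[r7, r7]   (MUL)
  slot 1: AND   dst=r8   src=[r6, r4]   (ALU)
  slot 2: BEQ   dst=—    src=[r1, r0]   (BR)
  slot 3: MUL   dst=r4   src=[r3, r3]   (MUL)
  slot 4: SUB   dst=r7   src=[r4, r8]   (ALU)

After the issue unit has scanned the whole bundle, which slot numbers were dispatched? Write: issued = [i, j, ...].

issued = [0, 1, 2]

[0] MUL needs rd=1 wr=1: ok; after: ALU=2 MUL=0 MEM=1 BR=1, R=6, W=1
[1] ALU needs rd=2 wr=1: ok; after: ALU=1 MUL=0 MEM=1 BR=1, R=4, W=0
[2] BR needs rd=2 wr=0: ok; after: ALU=1 MUL=0 MEM=1 BR=0, R=2, W=0
[3] MUL needs rd=1 wr=1: FU; after: ALU=1 MUL=0 MEM=1 BR=0, R=2, W=0
[4] ALU needs rd=2 wr=1: WR_PORT; after: ALU=1 MUL=0 MEM=1 BR=0, R=2, W=0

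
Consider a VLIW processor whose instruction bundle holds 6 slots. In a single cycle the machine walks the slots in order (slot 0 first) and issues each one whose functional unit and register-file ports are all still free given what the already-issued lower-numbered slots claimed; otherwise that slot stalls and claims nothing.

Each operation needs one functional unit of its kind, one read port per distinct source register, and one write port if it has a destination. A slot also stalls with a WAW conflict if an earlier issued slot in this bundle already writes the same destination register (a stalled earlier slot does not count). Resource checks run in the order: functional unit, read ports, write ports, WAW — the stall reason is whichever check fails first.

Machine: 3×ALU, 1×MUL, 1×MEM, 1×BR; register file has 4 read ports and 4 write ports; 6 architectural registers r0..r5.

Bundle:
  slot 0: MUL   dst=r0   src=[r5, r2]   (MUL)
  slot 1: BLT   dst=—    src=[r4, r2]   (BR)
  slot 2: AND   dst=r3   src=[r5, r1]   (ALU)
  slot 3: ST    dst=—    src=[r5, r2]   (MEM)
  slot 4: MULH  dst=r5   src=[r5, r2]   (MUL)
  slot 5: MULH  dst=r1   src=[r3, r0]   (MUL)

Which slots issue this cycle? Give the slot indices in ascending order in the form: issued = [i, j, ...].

[0] MUL needs rd=2 wr=1: ok; after: ALU=3 MUL=0 MEM=1 BR=1, R=2, W=3
[1] BR needs rd=2 wr=0: ok; after: ALU=3 MUL=0 MEM=1 BR=0, R=0, W=3
[2] ALU needs rd=2 wr=1: RD_PORT; after: ALU=3 MUL=0 MEM=1 BR=0, R=0, W=3
[3] MEM needs rd=2 wr=0: RD_PORT; after: ALU=3 MUL=0 MEM=1 BR=0, R=0, W=3
[4] MUL needs rd=2 wr=1: FU; after: ALU=3 MUL=0 MEM=1 BR=0, R=0, W=3
[5] MUL needs rd=2 wr=1: FU; after: ALU=3 MUL=0 MEM=1 BR=0, R=0, W=3

issued = [0, 1]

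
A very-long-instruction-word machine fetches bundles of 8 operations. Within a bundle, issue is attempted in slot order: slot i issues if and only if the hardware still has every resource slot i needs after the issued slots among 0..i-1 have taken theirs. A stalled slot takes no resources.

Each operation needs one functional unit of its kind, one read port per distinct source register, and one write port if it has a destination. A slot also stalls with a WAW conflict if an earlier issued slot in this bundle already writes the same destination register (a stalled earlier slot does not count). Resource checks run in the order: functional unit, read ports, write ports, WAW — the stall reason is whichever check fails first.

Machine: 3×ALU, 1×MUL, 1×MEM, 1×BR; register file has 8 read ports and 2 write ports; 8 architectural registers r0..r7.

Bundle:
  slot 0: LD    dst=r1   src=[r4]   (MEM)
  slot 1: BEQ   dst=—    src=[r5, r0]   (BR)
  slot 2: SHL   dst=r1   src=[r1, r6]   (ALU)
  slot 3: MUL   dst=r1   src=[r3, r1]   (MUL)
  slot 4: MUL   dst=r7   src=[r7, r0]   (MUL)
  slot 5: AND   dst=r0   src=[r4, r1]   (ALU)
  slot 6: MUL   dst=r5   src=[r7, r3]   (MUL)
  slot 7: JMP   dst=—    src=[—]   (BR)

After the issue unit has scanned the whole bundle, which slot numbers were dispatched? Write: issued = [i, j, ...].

issued = [0, 1, 4]

#0 MEM src=r4 dispatched  <A:3 Mu:1 Ld:0 B:1 rd:7 wr:1>
#1 BR src=r5,r0 dispatched  <A:3 Mu:1 Ld:0 B:0 rd:5 wr:1>
#2 ALU src=r1,r6 held:WAW  <A:3 Mu:1 Ld:0 B:0 rd:5 wr:1>
#3 MUL src=r3,r1 held:WAW  <A:3 Mu:1 Ld:0 B:0 rd:5 wr:1>
#4 MUL src=r7,r0 dispatched  <A:3 Mu:0 Ld:0 B:0 rd:3 wr:0>
#5 ALU src=r4,r1 held:WR_PORT  <A:3 Mu:0 Ld:0 B:0 rd:3 wr:0>
#6 MUL src=r7,r3 held:FU  <A:3 Mu:0 Ld:0 B:0 rd:3 wr:0>
#7 BR src=- held:FU  <A:3 Mu:0 Ld:0 B:0 rd:3 wr:0>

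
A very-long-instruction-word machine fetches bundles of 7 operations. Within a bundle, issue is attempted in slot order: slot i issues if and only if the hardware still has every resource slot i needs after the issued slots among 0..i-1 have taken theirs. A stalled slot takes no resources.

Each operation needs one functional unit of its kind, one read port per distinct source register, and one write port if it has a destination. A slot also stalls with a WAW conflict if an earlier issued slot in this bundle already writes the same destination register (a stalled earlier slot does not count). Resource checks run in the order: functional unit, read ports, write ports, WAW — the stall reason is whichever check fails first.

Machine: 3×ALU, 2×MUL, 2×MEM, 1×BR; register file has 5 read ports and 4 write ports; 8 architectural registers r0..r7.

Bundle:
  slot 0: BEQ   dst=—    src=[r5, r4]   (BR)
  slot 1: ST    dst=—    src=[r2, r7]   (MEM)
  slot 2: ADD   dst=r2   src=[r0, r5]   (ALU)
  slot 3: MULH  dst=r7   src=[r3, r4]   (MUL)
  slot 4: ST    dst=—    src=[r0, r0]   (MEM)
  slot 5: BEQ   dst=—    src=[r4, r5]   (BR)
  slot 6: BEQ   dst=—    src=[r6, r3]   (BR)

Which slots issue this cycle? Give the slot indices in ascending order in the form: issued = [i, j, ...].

(0) want 1×BR +2rd +0wr — yes → AL3|MU2|ME2|BR0|rd3|wr4
(1) want 1×MEM +2rd +0wr — yes → AL3|MU2|ME1|BR0|rd1|wr4
(2) want 1×ALU +2rd +1wr — RD_PORT → AL3|MU2|ME1|BR0|rd1|wr4
(3) want 1×MUL +2rd +1wr — RD_PORT → AL3|MU2|ME1|BR0|rd1|wr4
(4) want 1×MEM +1rd +0wr — yes → AL3|MU2|ME0|BR0|rd0|wr4
(5) want 1×BR +2rd +0wr — FU → AL3|MU2|ME0|BR0|rd0|wr4
(6) want 1×BR +2rd +0wr — FU → AL3|MU2|ME0|BR0|rd0|wr4

issued = [0, 1, 4]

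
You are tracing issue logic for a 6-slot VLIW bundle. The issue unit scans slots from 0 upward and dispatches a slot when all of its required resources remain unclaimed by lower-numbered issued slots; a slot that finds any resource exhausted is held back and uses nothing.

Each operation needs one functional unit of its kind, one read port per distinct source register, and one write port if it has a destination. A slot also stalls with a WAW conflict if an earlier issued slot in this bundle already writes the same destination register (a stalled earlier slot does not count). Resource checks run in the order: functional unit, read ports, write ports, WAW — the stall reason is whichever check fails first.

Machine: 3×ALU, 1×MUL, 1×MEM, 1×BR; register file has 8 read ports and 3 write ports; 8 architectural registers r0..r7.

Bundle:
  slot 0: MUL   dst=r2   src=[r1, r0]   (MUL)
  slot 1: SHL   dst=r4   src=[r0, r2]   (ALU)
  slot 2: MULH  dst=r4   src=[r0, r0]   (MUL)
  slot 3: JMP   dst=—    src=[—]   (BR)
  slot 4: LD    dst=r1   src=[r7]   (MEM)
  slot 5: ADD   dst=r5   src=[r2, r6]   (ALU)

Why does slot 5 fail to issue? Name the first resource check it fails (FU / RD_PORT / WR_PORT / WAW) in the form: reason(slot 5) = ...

[0] MUL needs rd=2 wr=1: ok; after: ALU=3 MUL=0 MEM=1 BR=1, R=6, W=2
[1] ALU needs rd=2 wr=1: ok; after: ALU=2 MUL=0 MEM=1 BR=1, R=4, W=1
[2] MUL needs rd=1 wr=1: FU; after: ALU=2 MUL=0 MEM=1 BR=1, R=4, W=1
[3] BR needs rd=0 wr=0: ok; after: ALU=2 MUL=0 MEM=1 BR=0, R=4, W=1
[4] MEM needs rd=1 wr=1: ok; after: ALU=2 MUL=0 MEM=0 BR=0, R=3, W=0
[5] ALU needs rd=2 wr=1: WR_PORT; after: ALU=2 MUL=0 MEM=0 BR=0, R=3, W=0

reason(slot 5) = WR_PORT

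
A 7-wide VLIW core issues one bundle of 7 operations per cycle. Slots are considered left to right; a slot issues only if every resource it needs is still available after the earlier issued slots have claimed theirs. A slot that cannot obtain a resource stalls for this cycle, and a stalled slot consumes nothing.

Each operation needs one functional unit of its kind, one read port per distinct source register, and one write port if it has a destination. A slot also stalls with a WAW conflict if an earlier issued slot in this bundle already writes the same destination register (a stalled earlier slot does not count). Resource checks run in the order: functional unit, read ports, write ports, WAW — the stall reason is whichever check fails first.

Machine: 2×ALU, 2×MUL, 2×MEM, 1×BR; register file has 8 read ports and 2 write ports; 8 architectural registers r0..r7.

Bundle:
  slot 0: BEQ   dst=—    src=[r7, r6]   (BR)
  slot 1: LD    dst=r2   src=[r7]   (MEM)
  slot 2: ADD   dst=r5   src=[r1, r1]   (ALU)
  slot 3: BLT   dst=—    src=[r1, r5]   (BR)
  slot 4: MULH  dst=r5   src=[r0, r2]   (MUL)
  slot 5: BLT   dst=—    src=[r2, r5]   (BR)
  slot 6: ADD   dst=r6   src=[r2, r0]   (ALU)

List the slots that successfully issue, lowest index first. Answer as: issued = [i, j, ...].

#0 BR src=r7,r6 dispatched  <A:2 Mu:2 Ld:2 B:0 rd:6 wr:2>
#1 MEM src=r7 dispatched  <A:2 Mu:2 Ld:1 B:0 rd:5 wr:1>
#2 ALU src=r1,r1 dispatched  <A:1 Mu:2 Ld:1 B:0 rd:4 wr:0>
#3 BR src=r1,r5 held:FU  <A:1 Mu:2 Ld:1 B:0 rd:4 wr:0>
#4 MUL src=r0,r2 held:WR_PORT  <A:1 Mu:2 Ld:1 B:0 rd:4 wr:0>
#5 BR src=r2,r5 held:FU  <A:1 Mu:2 Ld:1 B:0 rd:4 wr:0>
#6 ALU src=r2,r0 held:WR_PORT  <A:1 Mu:2 Ld:1 B:0 rd:4 wr:0>

issued = [0, 1, 2]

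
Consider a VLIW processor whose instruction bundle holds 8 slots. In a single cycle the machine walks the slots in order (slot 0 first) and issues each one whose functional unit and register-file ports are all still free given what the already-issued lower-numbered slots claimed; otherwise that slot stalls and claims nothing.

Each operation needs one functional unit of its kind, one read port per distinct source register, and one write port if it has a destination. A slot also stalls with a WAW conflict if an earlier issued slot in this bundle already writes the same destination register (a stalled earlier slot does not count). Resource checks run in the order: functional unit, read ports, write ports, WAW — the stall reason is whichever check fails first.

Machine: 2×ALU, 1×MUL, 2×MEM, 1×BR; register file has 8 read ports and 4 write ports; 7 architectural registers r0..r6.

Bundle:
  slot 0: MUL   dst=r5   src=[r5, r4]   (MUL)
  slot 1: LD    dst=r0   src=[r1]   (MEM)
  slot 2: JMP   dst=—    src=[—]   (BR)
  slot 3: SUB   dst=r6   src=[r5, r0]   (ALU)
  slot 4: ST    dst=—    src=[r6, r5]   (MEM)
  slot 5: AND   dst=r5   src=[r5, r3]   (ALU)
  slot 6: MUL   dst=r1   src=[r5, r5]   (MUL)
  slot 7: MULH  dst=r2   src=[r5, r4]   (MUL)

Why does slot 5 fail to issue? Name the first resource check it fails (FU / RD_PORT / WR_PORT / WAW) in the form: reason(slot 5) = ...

reason(slot 5) = RD_PORT

slot 0 (MUL): ISSUE — free A2,Mu0,Ld2,B1 rp6 wp3
slot 1 (MEM): ISSUE — free A2,Mu0,Ld1,B1 rp5 wp2
slot 2 (BR): ISSUE — free A2,Mu0,Ld1,B0 rp5 wp2
slot 3 (ALU): ISSUE — free A1,Mu0,Ld1,B0 rp3 wp1
slot 4 (MEM): ISSUE — free A1,Mu0,Ld0,B0 rp1 wp1
slot 5 (ALU): stall RD_PORT — free A1,Mu0,Ld0,B0 rp1 wp1
slot 6 (MUL): stall FU — free A1,Mu0,Ld0,B0 rp1 wp1
slot 7 (MUL): stall FU — free A1,Mu0,Ld0,B0 rp1 wp1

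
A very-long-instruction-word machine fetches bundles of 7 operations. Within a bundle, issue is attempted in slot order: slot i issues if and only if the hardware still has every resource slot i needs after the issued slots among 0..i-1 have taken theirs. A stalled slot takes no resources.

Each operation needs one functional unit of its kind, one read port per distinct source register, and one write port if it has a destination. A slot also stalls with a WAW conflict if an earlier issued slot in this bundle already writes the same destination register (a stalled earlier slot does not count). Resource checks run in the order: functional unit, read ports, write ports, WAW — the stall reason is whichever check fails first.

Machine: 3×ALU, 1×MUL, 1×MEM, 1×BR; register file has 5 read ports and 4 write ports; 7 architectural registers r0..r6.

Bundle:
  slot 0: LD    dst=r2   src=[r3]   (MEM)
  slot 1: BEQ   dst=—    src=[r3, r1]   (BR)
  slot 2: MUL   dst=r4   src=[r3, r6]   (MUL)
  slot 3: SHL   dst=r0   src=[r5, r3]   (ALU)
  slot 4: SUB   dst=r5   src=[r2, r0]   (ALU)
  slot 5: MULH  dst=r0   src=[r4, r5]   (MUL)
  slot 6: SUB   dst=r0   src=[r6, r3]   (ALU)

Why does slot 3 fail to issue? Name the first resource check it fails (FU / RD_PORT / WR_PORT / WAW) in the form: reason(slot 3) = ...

reason(slot 3) = RD_PORT

(0) want 1×MEM +1rd +1wr — yes → AL3|MU1|ME0|BR1|rd4|wr3
(1) want 1×BR +2rd +0wr — yes → AL3|MU1|ME0|BR0|rd2|wr3
(2) want 1×MUL +2rd +1wr — yes → AL3|MU0|ME0|BR0|rd0|wr2
(3) want 1×ALU +2rd +1wr — RD_PORT → AL3|MU0|ME0|BR0|rd0|wr2
(4) want 1×ALU +2rd +1wr — RD_PORT → AL3|MU0|ME0|BR0|rd0|wr2
(5) want 1×MUL +2rd +1wr — FU → AL3|MU0|ME0|BR0|rd0|wr2
(6) want 1×ALU +2rd +1wr — RD_PORT → AL3|MU0|ME0|BR0|rd0|wr2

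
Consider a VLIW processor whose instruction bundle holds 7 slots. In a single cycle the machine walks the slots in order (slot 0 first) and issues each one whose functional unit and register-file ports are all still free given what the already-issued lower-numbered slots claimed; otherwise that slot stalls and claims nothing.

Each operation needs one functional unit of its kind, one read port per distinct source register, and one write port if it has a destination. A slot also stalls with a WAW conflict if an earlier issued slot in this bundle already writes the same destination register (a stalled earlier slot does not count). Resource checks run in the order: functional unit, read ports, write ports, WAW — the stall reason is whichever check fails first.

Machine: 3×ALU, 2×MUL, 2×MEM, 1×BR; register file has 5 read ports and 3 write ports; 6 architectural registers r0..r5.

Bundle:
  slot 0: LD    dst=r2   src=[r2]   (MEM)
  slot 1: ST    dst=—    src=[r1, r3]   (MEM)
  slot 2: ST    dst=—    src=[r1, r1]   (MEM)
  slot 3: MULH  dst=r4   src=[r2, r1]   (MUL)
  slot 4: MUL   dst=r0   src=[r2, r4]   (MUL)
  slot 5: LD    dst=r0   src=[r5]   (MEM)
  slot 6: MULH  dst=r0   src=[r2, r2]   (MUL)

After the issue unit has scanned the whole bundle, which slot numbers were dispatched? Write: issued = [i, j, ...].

[0] MEM needs rd=1 wr=1: ok; after: ALU=3 MUL=2 MEM=1 BR=1, R=4, W=2
[1] MEM needs rd=2 wr=0: ok; after: ALU=3 MUL=2 MEM=0 BR=1, R=2, W=2
[2] MEM needs rd=1 wr=0: FU; after: ALU=3 MUL=2 MEM=0 BR=1, R=2, W=2
[3] MUL needs rd=2 wr=1: ok; after: ALU=3 MUL=1 MEM=0 BR=1, R=0, W=1
[4] MUL needs rd=2 wr=1: RD_PORT; after: ALU=3 MUL=1 MEM=0 BR=1, R=0, W=1
[5] MEM needs rd=1 wr=1: FU; after: ALU=3 MUL=1 MEM=0 BR=1, R=0, W=1
[6] MUL needs rd=1 wr=1: RD_PORT; after: ALU=3 MUL=1 MEM=0 BR=1, R=0, W=1

issued = [0, 1, 3]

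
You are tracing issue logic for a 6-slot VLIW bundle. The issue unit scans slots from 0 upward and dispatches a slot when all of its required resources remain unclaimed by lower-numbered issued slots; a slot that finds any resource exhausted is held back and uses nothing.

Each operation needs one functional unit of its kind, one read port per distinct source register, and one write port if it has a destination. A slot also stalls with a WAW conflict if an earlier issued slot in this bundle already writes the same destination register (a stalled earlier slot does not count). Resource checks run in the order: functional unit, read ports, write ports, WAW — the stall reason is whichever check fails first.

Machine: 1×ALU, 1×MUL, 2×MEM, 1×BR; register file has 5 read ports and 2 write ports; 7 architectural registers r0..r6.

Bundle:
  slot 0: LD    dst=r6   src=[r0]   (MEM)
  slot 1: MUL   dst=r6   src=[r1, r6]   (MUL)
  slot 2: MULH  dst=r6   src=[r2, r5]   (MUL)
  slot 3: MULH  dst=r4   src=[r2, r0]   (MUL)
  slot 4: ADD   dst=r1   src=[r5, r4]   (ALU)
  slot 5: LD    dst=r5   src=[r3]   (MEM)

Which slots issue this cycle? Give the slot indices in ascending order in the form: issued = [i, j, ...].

issued = [0, 3]

(0) want 1×MEM +1rd +1wr — yes → AL1|MU1|ME1|BR1|rd4|wr1
(1) want 1×MUL +2rd +1wr — WAW → AL1|MU1|ME1|BR1|rd4|wr1
(2) want 1×MUL +2rd +1wr — WAW → AL1|MU1|ME1|BR1|rd4|wr1
(3) want 1×MUL +2rd +1wr — yes → AL1|MU0|ME1|BR1|rd2|wr0
(4) want 1×ALU +2rd +1wr — WR_PORT → AL1|MU0|ME1|BR1|rd2|wr0
(5) want 1×MEM +1rd +1wr — WR_PORT → AL1|MU0|ME1|BR1|rd2|wr0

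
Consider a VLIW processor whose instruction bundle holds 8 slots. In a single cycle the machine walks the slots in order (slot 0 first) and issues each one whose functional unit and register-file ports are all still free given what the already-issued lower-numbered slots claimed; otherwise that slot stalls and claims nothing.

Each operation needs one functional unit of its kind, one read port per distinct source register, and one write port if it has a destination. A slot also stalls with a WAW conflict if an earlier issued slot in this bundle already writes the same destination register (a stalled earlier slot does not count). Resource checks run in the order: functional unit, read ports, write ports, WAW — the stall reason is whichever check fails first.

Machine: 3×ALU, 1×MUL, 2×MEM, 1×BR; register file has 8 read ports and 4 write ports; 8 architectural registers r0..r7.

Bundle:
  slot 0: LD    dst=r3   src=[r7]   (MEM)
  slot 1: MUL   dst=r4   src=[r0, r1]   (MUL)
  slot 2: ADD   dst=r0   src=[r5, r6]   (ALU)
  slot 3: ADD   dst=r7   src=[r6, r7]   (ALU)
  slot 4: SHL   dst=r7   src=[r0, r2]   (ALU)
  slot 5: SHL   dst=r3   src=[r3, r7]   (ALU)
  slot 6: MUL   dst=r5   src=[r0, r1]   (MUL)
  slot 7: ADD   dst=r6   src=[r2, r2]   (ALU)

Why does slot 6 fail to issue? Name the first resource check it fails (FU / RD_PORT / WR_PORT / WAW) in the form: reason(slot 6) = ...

slot 0 (MEM): ISSUE — free A3,Mu1,Ld1,B1 rp7 wp3
slot 1 (MUL): ISSUE — free A3,Mu0,Ld1,B1 rp5 wp2
slot 2 (ALU): ISSUE — free A2,Mu0,Ld1,B1 rp3 wp1
slot 3 (ALU): ISSUE — free A1,Mu0,Ld1,B1 rp1 wp0
slot 4 (ALU): stall RD_PORT — free A1,Mu0,Ld1,B1 rp1 wp0
slot 5 (ALU): stall RD_PORT — free A1,Mu0,Ld1,B1 rp1 wp0
slot 6 (MUL): stall FU — free A1,Mu0,Ld1,B1 rp1 wp0
slot 7 (ALU): stall WR_PORT — free A1,Mu0,Ld1,B1 rp1 wp0

reason(slot 6) = FU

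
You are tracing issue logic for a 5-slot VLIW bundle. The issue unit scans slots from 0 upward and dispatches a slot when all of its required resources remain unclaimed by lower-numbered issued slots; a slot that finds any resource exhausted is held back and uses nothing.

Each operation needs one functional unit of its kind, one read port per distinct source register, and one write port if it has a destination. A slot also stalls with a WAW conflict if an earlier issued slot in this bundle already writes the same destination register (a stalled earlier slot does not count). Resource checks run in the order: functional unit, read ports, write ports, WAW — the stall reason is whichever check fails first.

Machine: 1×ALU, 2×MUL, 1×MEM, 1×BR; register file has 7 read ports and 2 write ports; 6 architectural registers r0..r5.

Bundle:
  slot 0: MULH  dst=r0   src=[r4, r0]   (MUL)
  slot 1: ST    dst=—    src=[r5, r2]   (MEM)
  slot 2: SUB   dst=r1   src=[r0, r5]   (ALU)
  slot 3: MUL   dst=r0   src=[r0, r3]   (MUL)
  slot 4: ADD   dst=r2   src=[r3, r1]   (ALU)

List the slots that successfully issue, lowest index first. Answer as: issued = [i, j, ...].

issued = [0, 1, 2]

#0 MUL src=r4,r0 dispatched  <A:1 Mu:1 Ld:1 B:1 rd:5 wr:1>
#1 MEM src=r5,r2 dispatched  <A:1 Mu:1 Ld:0 B:1 rd:3 wr:1>
#2 ALU src=r0,r5 dispatched  <A:0 Mu:1 Ld:0 B:1 rd:1 wr:0>
#3 MUL src=r0,r3 held:RD_PORT  <A:0 Mu:1 Ld:0 B:1 rd:1 wr:0>
#4 ALU src=r3,r1 held:FU  <A:0 Mu:1 Ld:0 B:1 rd:1 wr:0>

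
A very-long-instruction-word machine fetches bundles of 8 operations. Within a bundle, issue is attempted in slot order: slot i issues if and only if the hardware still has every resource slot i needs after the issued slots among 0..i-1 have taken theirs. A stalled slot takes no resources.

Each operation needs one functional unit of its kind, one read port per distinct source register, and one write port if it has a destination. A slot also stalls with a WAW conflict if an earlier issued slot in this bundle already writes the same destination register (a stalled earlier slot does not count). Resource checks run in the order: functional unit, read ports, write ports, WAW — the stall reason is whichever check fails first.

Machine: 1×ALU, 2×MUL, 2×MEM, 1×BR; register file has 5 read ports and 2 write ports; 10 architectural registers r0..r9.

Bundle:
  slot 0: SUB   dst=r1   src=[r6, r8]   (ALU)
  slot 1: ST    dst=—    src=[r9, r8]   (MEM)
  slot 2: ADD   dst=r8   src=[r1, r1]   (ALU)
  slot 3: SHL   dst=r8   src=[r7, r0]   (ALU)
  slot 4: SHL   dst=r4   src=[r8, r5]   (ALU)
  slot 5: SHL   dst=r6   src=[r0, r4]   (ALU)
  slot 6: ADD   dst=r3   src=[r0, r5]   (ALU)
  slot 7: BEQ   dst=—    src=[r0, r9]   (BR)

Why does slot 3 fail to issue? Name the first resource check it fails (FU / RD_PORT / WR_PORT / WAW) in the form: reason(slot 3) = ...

reason(slot 3) = FU

  0. ALU→r1 ⇒ go  {0A/2Mu/2Ld/1B | 3r 1w}
  1. MEM ⇒ go  {0A/2Mu/1Ld/1B | 1r 1w}
  2. ALU→r8 ⇒ no(FU)  {0A/2Mu/1Ld/1B | 1r 1w}
  3. ALU→r8 ⇒ no(FU)  {0A/2Mu/1Ld/1B | 1r 1w}
  4. ALU→r4 ⇒ no(FU)  {0A/2Mu/1Ld/1B | 1r 1w}
  5. ALU→r6 ⇒ no(FU)  {0A/2Mu/1Ld/1B | 1r 1w}
  6. ALU→r3 ⇒ no(FU)  {0A/2Mu/1Ld/1B | 1r 1w}
  7. BR ⇒ no(RD_PORT)  {0A/2Mu/1Ld/1B | 1r 1w}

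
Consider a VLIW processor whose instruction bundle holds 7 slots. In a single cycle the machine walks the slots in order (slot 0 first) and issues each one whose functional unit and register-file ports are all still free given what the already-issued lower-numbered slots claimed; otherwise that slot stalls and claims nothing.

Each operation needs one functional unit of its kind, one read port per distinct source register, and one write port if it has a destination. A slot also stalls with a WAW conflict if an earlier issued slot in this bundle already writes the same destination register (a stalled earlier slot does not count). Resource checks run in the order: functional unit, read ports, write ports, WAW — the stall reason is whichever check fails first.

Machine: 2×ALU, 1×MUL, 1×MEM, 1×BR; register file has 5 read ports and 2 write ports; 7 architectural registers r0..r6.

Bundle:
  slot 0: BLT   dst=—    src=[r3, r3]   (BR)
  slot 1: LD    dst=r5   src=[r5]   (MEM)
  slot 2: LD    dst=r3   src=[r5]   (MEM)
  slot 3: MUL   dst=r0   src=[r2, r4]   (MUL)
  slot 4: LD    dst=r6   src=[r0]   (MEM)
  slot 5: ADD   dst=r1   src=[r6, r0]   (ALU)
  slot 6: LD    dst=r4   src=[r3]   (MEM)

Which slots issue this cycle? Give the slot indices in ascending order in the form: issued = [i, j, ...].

#0 BR src=r3,r3 dispatched  <A:2 Mu:1 Ld:1 B:0 rd:4 wr:2>
#1 MEM src=r5 dispatched  <A:2 Mu:1 Ld:0 B:0 rd:3 wr:1>
#2 MEM src=r5 held:FU  <A:2 Mu:1 Ld:0 B:0 rd:3 wr:1>
#3 MUL src=r2,r4 dispatched  <A:2 Mu:0 Ld:0 B:0 rd:1 wr:0>
#4 MEM src=r0 held:FU  <A:2 Mu:0 Ld:0 B:0 rd:1 wr:0>
#5 ALU src=r6,r0 held:RD_PORT  <A:2 Mu:0 Ld:0 B:0 rd:1 wr:0>
#6 MEM src=r3 held:FU  <A:2 Mu:0 Ld:0 B:0 rd:1 wr:0>

issued = [0, 1, 3]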